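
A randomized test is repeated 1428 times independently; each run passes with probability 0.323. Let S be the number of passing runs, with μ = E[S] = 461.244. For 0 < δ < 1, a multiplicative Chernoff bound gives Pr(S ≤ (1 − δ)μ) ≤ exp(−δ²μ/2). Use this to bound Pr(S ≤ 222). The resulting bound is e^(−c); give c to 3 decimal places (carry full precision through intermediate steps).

62.047

Write 222 = (1 − δ)μ, so δ = 1 − 222/461.244 = 0.5186929…
Then the exponent is δ²μ/2 = (μ − 222)²/(2μ) = 62.047085.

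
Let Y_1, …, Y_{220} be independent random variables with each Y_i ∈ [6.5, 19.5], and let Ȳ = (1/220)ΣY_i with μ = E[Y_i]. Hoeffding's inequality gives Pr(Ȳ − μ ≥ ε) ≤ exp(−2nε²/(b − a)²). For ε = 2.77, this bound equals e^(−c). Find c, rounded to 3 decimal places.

c = 2nε²/(b − a)² = 2·220·2.77² / 13² = 19.9768.

19.977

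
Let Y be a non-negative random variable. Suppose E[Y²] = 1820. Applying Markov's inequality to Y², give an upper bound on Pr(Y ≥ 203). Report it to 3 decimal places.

Since Y ≥ 0, the event {Y ≥ 203} is the same as {Y² ≥ 41209}.
Markov's inequality applied to Y² gives Pr(Y² ≥ 41209) ≤ E[Y²]/41209 = 1820/41209 = 0.0442.

0.044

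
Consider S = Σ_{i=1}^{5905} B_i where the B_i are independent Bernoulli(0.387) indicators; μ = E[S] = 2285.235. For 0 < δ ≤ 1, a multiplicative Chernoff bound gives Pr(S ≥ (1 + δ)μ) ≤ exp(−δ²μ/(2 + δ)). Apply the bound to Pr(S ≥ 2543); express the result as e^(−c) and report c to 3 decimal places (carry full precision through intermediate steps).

13.761

Write 2543 = (1 + δ)μ, so δ = 2543/2285.235 − 1 = 0.1127958…
Then the exponent is δ²μ/(2 + δ) = (2543 − μ)² / (μ·(2 + δ)) = 13.761301.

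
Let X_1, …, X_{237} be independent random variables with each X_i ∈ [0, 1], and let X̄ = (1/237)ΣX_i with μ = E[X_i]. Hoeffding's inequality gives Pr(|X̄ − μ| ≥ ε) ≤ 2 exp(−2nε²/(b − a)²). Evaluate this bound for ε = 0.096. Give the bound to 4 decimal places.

Exponent: 2nε²/(b − a)² = 2·237·0.096² / 1² = 4.36838.
Bound = 2·exp(−4.36838) = 0.02534.

0.0253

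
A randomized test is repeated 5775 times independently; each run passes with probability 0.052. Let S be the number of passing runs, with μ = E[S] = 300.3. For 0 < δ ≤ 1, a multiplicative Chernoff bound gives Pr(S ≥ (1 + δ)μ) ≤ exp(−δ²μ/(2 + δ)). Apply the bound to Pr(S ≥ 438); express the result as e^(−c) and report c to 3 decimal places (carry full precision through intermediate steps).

25.682

Write 438 = (1 + δ)μ, so δ = 438/300.3 − 1 = 0.4585415…
Then the exponent is δ²μ/(2 + δ) = (438 − μ)² / (μ·(2 + δ)) = 25.682365.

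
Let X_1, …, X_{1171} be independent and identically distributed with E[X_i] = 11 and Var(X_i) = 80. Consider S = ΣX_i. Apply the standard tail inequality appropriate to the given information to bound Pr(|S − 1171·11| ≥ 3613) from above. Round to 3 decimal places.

0.007

With mean and variance of each term known, Chebyshev's inequality bounds the deviation of the sum (or sample mean).
Var(S) = n·Var(X_i) = 1171·80 = 93680.
Chebyshev: Pr(|S − 1171·11| ≥ 3613) ≤ Var(S)/3613² = 93680/13053769 = 0.0072.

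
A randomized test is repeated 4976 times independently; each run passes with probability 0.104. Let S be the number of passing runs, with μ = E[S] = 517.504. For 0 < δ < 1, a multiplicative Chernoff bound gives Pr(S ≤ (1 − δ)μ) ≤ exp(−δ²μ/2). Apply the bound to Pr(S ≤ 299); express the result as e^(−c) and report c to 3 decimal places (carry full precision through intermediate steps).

46.129

Write 299 = (1 − δ)μ, so δ = 1 − 299/517.504 = 0.4222267…
Then the exponent is δ²μ/2 = (μ − 299)²/(2μ) = 46.129110.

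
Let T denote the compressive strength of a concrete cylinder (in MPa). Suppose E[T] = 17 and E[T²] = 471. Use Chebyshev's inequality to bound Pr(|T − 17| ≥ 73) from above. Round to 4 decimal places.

0.0342

Var(T) = E[T²] − (E[T])² = 471 − 289 = 182.
Chebyshev's inequality: Pr(|T − μ| ≥ t) ≤ Var(T)/t² = 182/5329 = 0.0342.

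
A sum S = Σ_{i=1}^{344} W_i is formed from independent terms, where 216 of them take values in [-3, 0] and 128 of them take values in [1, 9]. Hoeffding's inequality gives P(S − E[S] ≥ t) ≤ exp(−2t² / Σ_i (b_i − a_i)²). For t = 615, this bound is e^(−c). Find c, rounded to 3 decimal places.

74.630

Σ(b_i − a_i)² = 216·3² + 128·8² = 10136.
c = 2t² / 10136 = 2·615² / 10136 = 74.6300.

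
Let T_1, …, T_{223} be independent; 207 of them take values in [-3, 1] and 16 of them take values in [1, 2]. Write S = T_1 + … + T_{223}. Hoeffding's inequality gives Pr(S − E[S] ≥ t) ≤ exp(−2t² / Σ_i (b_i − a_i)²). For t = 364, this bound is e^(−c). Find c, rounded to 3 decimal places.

Σ(b_i − a_i)² = 207·4² + 16·1² = 3328.
c = 2t² / 3328 = 2·364² / 3328 = 79.6250.

79.625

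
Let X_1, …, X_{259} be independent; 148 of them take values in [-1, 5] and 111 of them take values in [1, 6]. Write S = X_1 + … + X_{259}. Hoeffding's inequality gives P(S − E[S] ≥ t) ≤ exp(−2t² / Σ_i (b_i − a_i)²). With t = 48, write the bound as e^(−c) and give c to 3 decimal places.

Σ(b_i − a_i)² = 148·6² + 111·5² = 8103.
c = 2t² / 8103 = 2·48² / 8103 = 0.5687.

0.569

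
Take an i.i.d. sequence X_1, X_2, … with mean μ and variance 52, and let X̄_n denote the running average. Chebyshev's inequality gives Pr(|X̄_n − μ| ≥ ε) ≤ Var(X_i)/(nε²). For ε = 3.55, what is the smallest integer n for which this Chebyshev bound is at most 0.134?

Require 52/(n·3.55²) ≤ 0.134, i.e. n ≥ 52/(0.134·3.55²) = 30.792.
The smallest integer n is 31.

31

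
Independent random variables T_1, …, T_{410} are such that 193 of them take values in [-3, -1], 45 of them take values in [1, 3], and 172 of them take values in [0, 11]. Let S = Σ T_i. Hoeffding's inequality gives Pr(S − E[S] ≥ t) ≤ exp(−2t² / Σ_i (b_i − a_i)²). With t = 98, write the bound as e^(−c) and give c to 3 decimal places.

0.883

Σ(b_i − a_i)² = 193·2² + 45·2² + 172·11² = 21764.
c = 2t² / 21764 = 2·98² / 21764 = 0.8826.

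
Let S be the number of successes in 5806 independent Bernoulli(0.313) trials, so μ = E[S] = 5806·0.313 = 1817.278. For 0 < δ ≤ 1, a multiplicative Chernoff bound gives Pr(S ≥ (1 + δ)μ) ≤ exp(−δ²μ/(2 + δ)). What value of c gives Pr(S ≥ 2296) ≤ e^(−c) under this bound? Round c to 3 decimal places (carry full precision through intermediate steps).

Write 2296 = (1 + δ)μ, so δ = 2296/1817.278 − 1 = 0.2634281…
Then the exponent is δ²μ/(2 + δ) = (2296 − μ)² / (μ·(2 + δ)) = 55.715843.

55.716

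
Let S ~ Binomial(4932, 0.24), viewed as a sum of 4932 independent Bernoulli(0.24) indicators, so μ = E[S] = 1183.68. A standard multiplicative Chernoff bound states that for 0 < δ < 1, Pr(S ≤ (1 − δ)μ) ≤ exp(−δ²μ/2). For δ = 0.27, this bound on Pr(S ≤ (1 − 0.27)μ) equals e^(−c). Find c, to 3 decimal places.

43.145

c = δ²μ/2 = 0.27²·1183.68/2 = 43.1451.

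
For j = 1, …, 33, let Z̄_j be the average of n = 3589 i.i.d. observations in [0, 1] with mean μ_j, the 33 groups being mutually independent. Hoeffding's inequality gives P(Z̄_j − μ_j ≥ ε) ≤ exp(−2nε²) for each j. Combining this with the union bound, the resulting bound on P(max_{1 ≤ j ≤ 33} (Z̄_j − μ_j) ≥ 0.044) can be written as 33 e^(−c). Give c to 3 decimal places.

13.897

Union bound over the 33 events: P(max_{1 ≤ j ≤ 33} (Z̄_j − μ_j) ≥ 0.044) ≤ 33·exp(−2nε²) = 33 exp(−2·3589·0.044²).
So c = 2·3589·0.044² = 13.8966.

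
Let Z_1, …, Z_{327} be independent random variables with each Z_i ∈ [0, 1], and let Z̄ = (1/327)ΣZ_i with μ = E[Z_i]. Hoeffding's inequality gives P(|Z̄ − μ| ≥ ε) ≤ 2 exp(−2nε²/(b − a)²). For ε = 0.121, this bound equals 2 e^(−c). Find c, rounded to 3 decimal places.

9.575

c = 2nε²/(b − a)² = 2·327·0.121² / 1² = 9.5752.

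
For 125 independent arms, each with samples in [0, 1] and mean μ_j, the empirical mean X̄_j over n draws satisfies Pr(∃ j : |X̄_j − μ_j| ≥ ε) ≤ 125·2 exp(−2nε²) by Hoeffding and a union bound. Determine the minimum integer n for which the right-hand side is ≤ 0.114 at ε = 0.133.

218

Need 2·125·exp(−2nε²) ≤ 0.114, i.e. exp(−2nε²) ≤ 0.114/250.
So 2nε² ≥ ln(250/0.114) = 7.693018.
Hence n ≥ 7.693018/(2·0.133²) = 217.452.
The smallest integer n is 218.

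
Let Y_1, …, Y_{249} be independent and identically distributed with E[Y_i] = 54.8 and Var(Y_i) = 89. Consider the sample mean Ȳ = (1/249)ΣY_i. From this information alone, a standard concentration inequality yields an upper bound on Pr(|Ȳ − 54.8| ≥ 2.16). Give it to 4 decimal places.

With mean and variance of each term known, Chebyshev's inequality bounds the deviation of the sum (or sample mean).
Var(Ȳ) = Var(Y_i)/n = 89/249 = 0.35743.
Chebyshev: Pr(|Ȳ − 54.8| ≥ 2.16) ≤ Var(Ȳ)/(2.16)² = 89/(249·2.16²) = 0.0766.

0.0766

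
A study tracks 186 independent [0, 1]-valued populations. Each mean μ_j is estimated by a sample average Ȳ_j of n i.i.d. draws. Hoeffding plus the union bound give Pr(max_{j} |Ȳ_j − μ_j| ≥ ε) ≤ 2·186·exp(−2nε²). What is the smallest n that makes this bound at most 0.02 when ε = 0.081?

750

Need 2·186·exp(−2nε²) ≤ 0.02, i.e. exp(−2nε²) ≤ 0.02/372.
So 2nε² ≥ ln(372/0.02) = 9.830917.
Hence n ≥ 9.830917/(2·0.081²) = 749.193.
The smallest integer n is 750.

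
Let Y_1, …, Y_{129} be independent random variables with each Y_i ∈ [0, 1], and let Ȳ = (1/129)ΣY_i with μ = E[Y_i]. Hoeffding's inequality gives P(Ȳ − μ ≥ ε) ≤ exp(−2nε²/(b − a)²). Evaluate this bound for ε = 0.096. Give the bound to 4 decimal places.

0.0928

Exponent: 2nε²/(b − a)² = 2·129·0.096² / 1² = 2.37773.
Bound = exp(−2.37773) = 0.09276.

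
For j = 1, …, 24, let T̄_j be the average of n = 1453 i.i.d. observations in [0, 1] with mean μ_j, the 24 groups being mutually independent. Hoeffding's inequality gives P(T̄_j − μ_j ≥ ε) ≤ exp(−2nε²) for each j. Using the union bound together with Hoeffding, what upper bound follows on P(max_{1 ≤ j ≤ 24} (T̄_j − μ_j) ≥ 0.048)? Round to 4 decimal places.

0.0297

Per-experiment Hoeffding bound: exp(−2·1453·0.048²) = exp(−6.69542) = 0.0012366.
Union bound over 24 events: 24·0.0012366 = 0.02968.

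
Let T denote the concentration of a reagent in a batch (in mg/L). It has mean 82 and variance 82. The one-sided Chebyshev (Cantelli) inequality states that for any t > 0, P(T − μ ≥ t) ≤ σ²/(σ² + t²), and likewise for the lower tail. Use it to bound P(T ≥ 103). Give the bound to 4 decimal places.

0.1568

Here σ² = 82 and t = 21, so σ² + t² = 523.
Cantelli's bound: 82/523 = 0.1568.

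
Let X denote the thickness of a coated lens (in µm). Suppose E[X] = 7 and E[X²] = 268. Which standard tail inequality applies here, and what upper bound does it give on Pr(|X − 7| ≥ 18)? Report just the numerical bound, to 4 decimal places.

0.6759

The first two moments determine the variance, so Chebyshev's inequality is the sharpest standard bound available.
Var(X) = E[X²] − (E[X])² = 268 − 49 = 219.
Chebyshev's inequality: Pr(|X − μ| ≥ t) ≤ Var(X)/t² = 219/324 = 0.6759.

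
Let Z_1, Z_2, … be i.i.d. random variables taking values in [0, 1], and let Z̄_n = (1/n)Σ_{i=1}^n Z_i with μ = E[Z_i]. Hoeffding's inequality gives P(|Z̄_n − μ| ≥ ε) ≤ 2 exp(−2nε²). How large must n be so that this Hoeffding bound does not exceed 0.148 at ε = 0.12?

Require 2·exp(−2nε²) ≤ 0.148, i.e. 2nε² ≥ ln(2/0.148) = 2.603690.
So n ≥ 2.603690 / (2·0.12²) = 90.406.
The smallest integer n is 91.

91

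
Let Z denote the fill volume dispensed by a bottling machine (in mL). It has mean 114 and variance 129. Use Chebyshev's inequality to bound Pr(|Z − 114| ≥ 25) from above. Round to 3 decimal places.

Chebyshev: Pr(|Z − μ| ≥ t) ≤ Var(Z)/t².
Bound = 129 / 625 = 0.2064.

0.206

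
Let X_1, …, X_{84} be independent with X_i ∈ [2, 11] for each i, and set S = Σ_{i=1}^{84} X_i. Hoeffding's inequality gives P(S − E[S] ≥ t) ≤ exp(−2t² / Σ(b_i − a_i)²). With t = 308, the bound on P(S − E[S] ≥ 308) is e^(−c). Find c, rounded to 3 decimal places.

27.885

Σ(b_i − a_i)² = 84·(9)² = 6804.
c = 2t²/6804 = 2·308²/6804 = 27.8848.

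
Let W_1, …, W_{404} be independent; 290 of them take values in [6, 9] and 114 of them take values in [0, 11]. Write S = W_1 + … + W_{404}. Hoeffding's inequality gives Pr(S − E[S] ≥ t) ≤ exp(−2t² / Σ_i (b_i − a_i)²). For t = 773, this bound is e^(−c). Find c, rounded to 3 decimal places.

72.852

Σ(b_i − a_i)² = 290·3² + 114·11² = 16404.
c = 2t² / 16404 = 2·773² / 16404 = 72.8516.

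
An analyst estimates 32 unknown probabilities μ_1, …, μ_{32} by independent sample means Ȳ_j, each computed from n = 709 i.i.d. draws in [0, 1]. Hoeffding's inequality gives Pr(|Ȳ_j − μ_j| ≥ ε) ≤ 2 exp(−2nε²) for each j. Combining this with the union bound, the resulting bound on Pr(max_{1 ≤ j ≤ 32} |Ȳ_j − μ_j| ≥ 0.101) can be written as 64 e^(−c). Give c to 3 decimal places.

14.465

Union bound over the 32 events: Pr(max_{1 ≤ j ≤ 32} |Ȳ_j − μ_j| ≥ 0.101) ≤ 32·2·exp(−2nε²) = 64 exp(−2·709·0.101²).
So c = 2·709·0.101² = 14.4650.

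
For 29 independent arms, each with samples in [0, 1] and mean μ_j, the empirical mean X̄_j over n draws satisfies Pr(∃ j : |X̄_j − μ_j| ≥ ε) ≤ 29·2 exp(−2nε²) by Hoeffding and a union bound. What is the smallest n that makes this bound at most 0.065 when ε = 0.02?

Need 2·29·exp(−2nε²) ≤ 0.065, i.e. exp(−2nε²) ≤ 0.065/58.
So 2nε² ≥ ln(58/0.065) = 6.793811.
Hence n ≥ 6.793811/(2·0.02²) = 8492.264.
The smallest integer n is 8493.

8493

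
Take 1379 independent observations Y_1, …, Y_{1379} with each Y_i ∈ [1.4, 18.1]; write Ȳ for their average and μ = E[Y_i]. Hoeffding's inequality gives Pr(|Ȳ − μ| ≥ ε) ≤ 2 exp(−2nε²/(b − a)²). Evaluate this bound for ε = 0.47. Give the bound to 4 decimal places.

0.2251

Exponent: 2nε²/(b − a)² = 2·1379·0.47² / 16.7² = 2.18453.
Bound = 2·exp(−2.18453) = 0.22506.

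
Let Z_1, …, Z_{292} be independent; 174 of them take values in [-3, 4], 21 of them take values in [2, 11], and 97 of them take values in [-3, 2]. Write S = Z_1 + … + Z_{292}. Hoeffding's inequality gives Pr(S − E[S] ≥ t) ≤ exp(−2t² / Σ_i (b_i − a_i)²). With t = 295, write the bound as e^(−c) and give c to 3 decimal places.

Σ(b_i − a_i)² = 174·7² + 21·9² + 97·5² = 12652.
c = 2t² / 12652 = 2·295² / 12652 = 13.7567.

13.757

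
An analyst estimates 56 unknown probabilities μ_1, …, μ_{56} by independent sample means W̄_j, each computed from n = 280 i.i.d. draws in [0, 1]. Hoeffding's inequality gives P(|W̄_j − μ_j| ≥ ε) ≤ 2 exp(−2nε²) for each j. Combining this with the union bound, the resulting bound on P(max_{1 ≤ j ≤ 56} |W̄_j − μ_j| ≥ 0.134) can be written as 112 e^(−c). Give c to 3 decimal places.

Union bound over the 56 events: P(max_{1 ≤ j ≤ 56} |W̄_j − μ_j| ≥ 0.134) ≤ 56·2·exp(−2nε²) = 112 exp(−2·280·0.134²).
So c = 2·280·0.134² = 10.0554.

10.055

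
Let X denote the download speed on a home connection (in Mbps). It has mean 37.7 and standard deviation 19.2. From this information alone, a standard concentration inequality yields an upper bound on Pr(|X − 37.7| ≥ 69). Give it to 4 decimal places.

Mean and variance are known, so Chebyshev's inequality applies.
Chebyshev: Pr(|X − μ| ≥ t) ≤ Var(X)/t².
Var(X) = σ² = 19.2² = 368.64.
Bound = 368.64 / 4761 = 0.0774.

0.0774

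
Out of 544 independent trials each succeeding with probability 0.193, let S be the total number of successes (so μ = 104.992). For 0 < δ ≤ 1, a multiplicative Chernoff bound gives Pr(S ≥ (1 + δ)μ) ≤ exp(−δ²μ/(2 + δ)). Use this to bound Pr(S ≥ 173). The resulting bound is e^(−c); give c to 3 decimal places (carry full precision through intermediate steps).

Write 173 = (1 + δ)μ, so δ = 173/104.992 − 1 = 0.6477446…
Then the exponent is δ²μ/(2 + δ) = (173 − μ)² / (μ·(2 + δ)) = 16.637486.

16.637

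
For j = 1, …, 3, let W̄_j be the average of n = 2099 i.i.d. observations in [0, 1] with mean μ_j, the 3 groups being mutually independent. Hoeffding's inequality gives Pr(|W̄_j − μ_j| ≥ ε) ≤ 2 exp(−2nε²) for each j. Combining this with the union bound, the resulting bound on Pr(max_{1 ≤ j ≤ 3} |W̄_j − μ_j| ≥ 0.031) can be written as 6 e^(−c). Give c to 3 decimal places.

4.034

Union bound over the 3 events: Pr(max_{1 ≤ j ≤ 3} |W̄_j − μ_j| ≥ 0.031) ≤ 3·2·exp(−2nε²) = 6 exp(−2·2099·0.031²).
So c = 2·2099·0.031² = 4.0343.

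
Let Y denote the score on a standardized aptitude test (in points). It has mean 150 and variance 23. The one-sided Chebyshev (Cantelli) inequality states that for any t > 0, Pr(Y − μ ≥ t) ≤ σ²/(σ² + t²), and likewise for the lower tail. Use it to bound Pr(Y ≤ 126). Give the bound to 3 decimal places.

Here σ² = 23 and t = 24, so σ² + t² = 599.
Cantelli's bound: 23/599 = 0.0384.

0.038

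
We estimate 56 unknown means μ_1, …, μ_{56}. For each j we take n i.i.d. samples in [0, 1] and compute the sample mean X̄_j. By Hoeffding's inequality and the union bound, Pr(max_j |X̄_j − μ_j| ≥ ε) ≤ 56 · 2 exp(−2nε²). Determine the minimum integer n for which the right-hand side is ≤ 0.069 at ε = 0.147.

172

Need 2·56·exp(−2nε²) ≤ 0.069, i.e. exp(−2nε²) ≤ 0.069/112.
So 2nε² ≥ ln(112/0.069) = 7.392148.
Hence n ≥ 7.392148/(2·0.147²) = 171.043.
The smallest integer n is 172.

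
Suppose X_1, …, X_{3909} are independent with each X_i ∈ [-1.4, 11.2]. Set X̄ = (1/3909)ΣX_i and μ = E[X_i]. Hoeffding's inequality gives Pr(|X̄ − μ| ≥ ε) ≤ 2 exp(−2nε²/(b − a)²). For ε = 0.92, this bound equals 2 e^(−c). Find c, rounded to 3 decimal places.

41.680

c = 2nε²/(b − a)² = 2·3909·0.92² / 12.6² = 41.6802.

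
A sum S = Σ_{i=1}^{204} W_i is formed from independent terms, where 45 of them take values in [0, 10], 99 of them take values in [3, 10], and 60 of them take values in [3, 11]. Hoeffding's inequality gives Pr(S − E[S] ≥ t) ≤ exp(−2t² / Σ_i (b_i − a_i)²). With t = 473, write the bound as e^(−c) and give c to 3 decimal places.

Σ(b_i − a_i)² = 45·10² + 99·7² + 60·8² = 13191.
c = 2t² / 13191 = 2·473² / 13191 = 33.9215.

33.921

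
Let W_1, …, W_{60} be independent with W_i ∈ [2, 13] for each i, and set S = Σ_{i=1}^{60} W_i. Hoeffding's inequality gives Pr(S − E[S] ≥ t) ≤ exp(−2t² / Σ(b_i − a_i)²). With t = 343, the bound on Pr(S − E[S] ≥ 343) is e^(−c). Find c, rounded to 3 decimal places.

Σ(b_i − a_i)² = 60·(11)² = 7260.
c = 2t²/7260 = 2·343²/7260 = 32.4102.

32.410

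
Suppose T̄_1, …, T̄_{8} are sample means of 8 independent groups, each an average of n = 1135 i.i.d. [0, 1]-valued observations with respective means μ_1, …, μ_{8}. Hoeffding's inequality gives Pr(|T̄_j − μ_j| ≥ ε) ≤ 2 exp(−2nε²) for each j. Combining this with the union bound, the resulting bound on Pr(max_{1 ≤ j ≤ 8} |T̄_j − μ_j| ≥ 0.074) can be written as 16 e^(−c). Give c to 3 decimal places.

12.431

Union bound over the 8 events: Pr(max_{1 ≤ j ≤ 8} |T̄_j − μ_j| ≥ 0.074) ≤ 8·2·exp(−2nε²) = 16 exp(−2·1135·0.074²).
So c = 2·1135·0.074² = 12.4305.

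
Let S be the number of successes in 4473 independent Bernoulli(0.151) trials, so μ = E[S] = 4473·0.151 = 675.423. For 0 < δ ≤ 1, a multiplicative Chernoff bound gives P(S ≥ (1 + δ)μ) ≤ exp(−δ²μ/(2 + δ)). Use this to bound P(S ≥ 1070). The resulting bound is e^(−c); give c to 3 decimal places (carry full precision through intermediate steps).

Write 1070 = (1 + δ)μ, so δ = 1070/675.423 − 1 = 0.5841924…
Then the exponent is δ²μ/(2 + δ) = (1070 − μ)² / (μ·(2 + δ)) = 89.199586.

89.200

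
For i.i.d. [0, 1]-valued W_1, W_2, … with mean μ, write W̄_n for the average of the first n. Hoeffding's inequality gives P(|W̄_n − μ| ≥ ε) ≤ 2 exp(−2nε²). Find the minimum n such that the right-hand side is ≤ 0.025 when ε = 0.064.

Require 2·exp(−2nε²) ≤ 0.025, i.e. 2nε² ≥ ln(2/0.025) = 4.382027.
So n ≥ 4.382027 / (2·0.064²) = 534.915.
The smallest integer n is 535.

535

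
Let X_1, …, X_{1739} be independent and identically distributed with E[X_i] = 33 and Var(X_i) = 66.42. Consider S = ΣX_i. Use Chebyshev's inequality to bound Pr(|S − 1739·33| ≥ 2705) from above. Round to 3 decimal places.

Var(S) = n·Var(X_i) = 1739·66.42 = 115504.38.
Chebyshev: Pr(|S − 1739·33| ≥ 2705) ≤ Var(S)/2705² = 115504.38/7317025 = 0.0158.

0.016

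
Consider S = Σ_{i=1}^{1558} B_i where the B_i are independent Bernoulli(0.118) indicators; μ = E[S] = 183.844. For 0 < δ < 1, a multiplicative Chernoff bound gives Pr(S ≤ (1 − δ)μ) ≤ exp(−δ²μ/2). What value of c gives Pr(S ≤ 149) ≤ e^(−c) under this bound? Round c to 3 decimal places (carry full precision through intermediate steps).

3.302

Write 149 = (1 − δ)μ, so δ = 1 − 149/183.844 = 0.1895303…
Then the exponent is δ²μ/2 = (μ − 149)²/(2μ) = 3.301996.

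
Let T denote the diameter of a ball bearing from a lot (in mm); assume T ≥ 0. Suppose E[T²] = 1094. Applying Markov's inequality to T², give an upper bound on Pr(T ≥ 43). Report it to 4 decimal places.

Since T ≥ 0, the event {T ≥ 43} is the same as {T² ≥ 1849}.
Markov's inequality applied to T² gives Pr(T² ≥ 1849) ≤ E[T²]/1849 = 1094/1849 = 0.5917.

0.5917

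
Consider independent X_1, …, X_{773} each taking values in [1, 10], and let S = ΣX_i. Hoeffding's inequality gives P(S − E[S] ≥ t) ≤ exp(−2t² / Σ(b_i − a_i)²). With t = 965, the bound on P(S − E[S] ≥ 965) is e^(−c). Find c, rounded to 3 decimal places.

29.745

Σ(b_i − a_i)² = 773·(9)² = 62613.
c = 2t²/62613 = 2·965²/62613 = 29.7454.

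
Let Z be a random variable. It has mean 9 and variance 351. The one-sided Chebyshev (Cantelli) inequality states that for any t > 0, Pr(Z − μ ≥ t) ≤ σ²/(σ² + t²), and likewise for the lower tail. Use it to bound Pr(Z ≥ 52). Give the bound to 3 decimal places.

Here σ² = 351 and t = 43, so σ² + t² = 2200.
Cantelli's bound: 351/2200 = 0.1595.

0.160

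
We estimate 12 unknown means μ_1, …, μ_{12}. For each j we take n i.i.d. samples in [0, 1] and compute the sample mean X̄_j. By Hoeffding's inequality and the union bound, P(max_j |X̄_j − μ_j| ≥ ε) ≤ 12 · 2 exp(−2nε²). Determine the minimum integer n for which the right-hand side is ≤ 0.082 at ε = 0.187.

Need 2·12·exp(−2nε²) ≤ 0.082, i.e. exp(−2nε²) ≤ 0.082/24.
So 2nε² ≥ ln(24/0.082) = 5.679090.
Hence n ≥ 5.679090/(2·0.187²) = 81.202.
The smallest integer n is 82.

82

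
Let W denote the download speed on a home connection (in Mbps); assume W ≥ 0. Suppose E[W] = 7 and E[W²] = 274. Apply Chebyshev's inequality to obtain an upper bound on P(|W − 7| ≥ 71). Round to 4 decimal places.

Var(W) = E[W²] − (E[W])² = 274 − 49 = 225.
Chebyshev's inequality: P(|W − μ| ≥ t) ≤ Var(W)/t² = 225/5041 = 0.0446.

0.0446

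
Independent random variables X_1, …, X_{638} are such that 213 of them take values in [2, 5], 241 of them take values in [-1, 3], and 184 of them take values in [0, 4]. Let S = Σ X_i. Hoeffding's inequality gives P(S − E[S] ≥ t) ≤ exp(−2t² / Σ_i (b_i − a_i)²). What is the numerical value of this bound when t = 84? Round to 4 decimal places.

Σ(b_i − a_i)² = 213·3² + 241·4² + 184·4² = 8717.
Exponent = 2·84² / 8717 = 1.61891.
Bound = exp(−1.61891) = 0.19812.

0.1981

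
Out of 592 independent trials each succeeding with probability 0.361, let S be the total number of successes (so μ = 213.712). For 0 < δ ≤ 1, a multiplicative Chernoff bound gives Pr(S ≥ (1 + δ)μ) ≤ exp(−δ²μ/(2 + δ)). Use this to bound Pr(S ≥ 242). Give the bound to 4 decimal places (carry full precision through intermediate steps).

0.1727

Write 242 = (1 + δ)μ, so δ = 242/213.712 − 1 = 0.1323651…
Then the exponent is δ²μ/(2 + δ) = (242 − μ)² / (μ·(2 + δ)) = 1.755958.
Bound = exp(−1.755958) = 0.17274.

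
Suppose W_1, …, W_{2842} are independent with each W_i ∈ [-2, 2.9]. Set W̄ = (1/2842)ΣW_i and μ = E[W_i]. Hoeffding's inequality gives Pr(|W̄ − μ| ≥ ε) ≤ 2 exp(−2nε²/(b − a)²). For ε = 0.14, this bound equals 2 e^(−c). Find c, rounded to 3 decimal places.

4.640

c = 2nε²/(b − a)² = 2·2842·0.14² / 4.9² = 4.6400.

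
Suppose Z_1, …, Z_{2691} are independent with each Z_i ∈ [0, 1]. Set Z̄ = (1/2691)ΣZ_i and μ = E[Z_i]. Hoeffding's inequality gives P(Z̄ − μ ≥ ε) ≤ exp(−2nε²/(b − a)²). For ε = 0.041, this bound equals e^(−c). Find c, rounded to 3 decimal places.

c = 2nε²/(b − a)² = 2·2691·0.041² / 1² = 9.0471.

9.047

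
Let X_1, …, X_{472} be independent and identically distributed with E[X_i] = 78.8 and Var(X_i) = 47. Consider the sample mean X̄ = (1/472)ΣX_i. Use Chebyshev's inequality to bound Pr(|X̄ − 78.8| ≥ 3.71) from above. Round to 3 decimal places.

0.007

Var(X̄) = Var(X_i)/n = 47/472 = 0.099576.
Chebyshev: Pr(|X̄ − 78.8| ≥ 3.71) ≤ Var(X̄)/(3.71)² = 47/(472·3.71²) = 0.0072.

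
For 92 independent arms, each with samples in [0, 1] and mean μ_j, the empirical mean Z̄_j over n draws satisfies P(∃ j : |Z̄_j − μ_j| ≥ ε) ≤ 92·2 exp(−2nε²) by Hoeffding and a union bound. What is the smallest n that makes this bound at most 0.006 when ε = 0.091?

Need 2·92·exp(−2nε²) ≤ 0.006, i.e. exp(−2nε²) ≤ 0.006/184.
So 2nε² ≥ ln(184/0.006) = 10.330932.
Hence n ≥ 10.330932/(2·0.091²) = 623.773.
The smallest integer n is 624.

624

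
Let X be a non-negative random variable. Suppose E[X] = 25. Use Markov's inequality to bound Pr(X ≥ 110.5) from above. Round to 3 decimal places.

0.226

Markov's inequality: for a non-negative random variable, Pr(X ≥ a) ≤ E[X]/a.
Here E[X] = 25 and a = 110.5, so the bound is 25/110.5 = 0.2262.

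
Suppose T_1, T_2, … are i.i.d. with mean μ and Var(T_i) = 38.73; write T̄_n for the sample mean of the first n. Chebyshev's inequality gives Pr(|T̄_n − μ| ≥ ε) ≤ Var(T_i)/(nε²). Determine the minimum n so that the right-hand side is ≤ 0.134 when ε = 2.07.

68

Require 38.73/(n·2.07²) ≤ 0.134, i.e. n ≥ 38.73/(0.134·2.07²) = 67.453.
The smallest integer n is 68.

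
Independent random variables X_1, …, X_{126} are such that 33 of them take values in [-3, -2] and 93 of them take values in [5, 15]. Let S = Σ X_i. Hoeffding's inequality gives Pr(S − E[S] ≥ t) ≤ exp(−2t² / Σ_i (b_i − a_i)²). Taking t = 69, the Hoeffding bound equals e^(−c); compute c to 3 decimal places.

Σ(b_i − a_i)² = 33·1² + 93·10² = 9333.
c = 2t² / 9333 = 2·69² / 9333 = 1.0203.

1.020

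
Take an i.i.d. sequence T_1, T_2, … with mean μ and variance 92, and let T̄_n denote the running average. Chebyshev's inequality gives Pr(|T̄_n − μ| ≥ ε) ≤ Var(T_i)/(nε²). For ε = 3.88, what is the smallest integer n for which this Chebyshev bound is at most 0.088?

70

Require 92/(n·3.88²) ≤ 0.088, i.e. n ≥ 92/(0.088·3.88²) = 69.445.
The smallest integer n is 70.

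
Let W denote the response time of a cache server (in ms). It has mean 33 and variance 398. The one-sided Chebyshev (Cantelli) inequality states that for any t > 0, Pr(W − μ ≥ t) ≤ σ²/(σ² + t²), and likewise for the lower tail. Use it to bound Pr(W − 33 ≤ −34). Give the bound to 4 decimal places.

0.2561

Here σ² = 398 and t = 34, so σ² + t² = 1554.
Cantelli's bound: 398/1554 = 0.2561.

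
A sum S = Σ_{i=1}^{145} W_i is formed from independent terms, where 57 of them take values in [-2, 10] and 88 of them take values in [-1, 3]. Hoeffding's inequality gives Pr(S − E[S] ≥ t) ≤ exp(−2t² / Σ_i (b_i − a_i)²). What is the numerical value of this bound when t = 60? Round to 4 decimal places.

0.4730

Σ(b_i − a_i)² = 57·12² + 88·4² = 9616.
Exponent = 2·60² / 9616 = 0.74875.
Bound = exp(−0.74875) = 0.47296.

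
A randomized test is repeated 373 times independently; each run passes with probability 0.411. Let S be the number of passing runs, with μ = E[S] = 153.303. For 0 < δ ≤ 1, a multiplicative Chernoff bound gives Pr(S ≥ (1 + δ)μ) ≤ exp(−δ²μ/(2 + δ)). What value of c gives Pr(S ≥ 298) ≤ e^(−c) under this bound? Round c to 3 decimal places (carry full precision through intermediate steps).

Write 298 = (1 + δ)μ, so δ = 298/153.303 − 1 = 0.9438628…
Then the exponent is δ²μ/(2 + δ) = (298 − μ)² / (μ·(2 + δ)) = 46.392827.

46.393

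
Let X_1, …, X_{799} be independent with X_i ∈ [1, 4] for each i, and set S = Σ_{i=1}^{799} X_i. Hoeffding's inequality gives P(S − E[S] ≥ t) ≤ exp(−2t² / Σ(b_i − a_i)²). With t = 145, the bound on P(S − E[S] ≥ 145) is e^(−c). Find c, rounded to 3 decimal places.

5.848

Σ(b_i − a_i)² = 799·(3)² = 7191.
c = 2t²/7191 = 2·145²/7191 = 5.8476.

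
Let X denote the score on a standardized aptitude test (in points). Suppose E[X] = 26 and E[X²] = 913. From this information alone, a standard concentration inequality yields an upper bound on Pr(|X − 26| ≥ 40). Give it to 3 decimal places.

The first two moments determine the variance, so Chebyshev's inequality is the sharpest standard bound available.
Var(X) = E[X²] − (E[X])² = 913 − 676 = 237.
Chebyshev's inequality: Pr(|X − μ| ≥ t) ≤ Var(X)/t² = 237/1600 = 0.1481.

0.148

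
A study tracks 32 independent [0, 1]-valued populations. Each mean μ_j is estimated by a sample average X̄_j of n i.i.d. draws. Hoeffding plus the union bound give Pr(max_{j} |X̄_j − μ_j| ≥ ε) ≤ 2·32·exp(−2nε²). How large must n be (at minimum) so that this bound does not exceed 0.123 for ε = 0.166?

Need 2·32·exp(−2nε²) ≤ 0.123, i.e. exp(−2nε²) ≤ 0.123/64.
So 2nε² ≥ ln(64/0.123) = 6.254454.
Hence n ≥ 6.254454/(2·0.166²) = 113.486.
The smallest integer n is 114.

114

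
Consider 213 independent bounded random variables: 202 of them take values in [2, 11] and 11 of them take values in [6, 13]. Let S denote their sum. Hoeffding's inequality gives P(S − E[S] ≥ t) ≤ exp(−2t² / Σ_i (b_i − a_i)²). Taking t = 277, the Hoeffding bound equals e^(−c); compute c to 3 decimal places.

Σ(b_i − a_i)² = 202·9² + 11·7² = 16901.
c = 2t² / 16901 = 2·277² / 16901 = 9.0798.

9.080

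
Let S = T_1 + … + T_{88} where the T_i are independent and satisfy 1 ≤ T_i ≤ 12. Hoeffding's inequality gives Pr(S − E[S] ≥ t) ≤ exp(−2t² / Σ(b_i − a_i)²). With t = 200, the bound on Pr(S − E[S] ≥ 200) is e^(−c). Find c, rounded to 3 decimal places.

7.513

Σ(b_i − a_i)² = 88·(11)² = 10648.
c = 2t²/10648 = 2·200²/10648 = 7.5131.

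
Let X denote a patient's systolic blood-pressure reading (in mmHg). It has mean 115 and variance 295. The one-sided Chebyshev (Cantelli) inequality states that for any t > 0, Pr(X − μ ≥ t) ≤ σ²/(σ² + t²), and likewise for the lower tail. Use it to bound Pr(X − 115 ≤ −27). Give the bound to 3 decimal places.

Here σ² = 295 and t = 27, so σ² + t² = 1024.
Cantelli's bound: 295/1024 = 0.2881.

0.288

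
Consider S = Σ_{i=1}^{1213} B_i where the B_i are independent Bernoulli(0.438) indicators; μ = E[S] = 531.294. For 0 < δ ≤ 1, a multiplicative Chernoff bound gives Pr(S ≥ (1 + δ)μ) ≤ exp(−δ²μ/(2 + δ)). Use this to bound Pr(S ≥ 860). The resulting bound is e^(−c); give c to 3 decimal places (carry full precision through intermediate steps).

77.660

Write 860 = (1 + δ)μ, so δ = 860/531.294 − 1 = 0.6186895…
Then the exponent is δ²μ/(2 + δ) = (860 − μ)² / (μ·(2 + δ)) = 77.659815.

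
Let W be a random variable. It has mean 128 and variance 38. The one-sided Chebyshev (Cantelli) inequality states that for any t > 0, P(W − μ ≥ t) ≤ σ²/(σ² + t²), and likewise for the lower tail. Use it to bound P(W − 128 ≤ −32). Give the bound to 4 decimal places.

0.0358

Here σ² = 38 and t = 32, so σ² + t² = 1062.
Cantelli's bound: 38/1062 = 0.0358.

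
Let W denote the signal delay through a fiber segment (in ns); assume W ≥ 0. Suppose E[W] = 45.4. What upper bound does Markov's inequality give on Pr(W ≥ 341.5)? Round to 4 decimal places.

0.1329

Markov's inequality: for a non-negative random variable, Pr(W ≥ a) ≤ E[W]/a.
Here E[W] = 45.4 and a = 341.5, so the bound is 45.4/341.5 = 0.1329.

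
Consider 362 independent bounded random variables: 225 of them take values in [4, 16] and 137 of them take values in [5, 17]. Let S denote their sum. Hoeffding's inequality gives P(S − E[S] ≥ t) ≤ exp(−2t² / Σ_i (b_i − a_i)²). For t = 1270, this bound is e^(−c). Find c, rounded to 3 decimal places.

Σ(b_i − a_i)² = 225·12² + 137·12² = 52128.
c = 2t² / 52128 = 2·1270² / 52128 = 61.8823.

61.882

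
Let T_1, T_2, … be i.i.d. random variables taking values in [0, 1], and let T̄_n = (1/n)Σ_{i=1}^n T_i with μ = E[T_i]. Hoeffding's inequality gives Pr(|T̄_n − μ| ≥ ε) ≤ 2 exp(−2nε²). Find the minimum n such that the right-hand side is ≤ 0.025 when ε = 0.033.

Require 2·exp(−2nε²) ≤ 0.025, i.e. 2nε² ≥ ln(2/0.025) = 4.382027.
So n ≥ 4.382027 / (2·0.033²) = 2011.950.
The smallest integer n is 2012.

2012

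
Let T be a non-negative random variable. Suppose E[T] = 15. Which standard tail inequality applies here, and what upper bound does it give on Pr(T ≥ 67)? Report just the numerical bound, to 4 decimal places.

0.2239

Only the mean of a non-negative variable is known, so Markov's inequality is the applicable tail bound.
Markov's inequality: for a non-negative random variable, Pr(T ≥ a) ≤ E[T]/a.
Here E[T] = 15 and a = 67, so the bound is 15/67 = 0.2239.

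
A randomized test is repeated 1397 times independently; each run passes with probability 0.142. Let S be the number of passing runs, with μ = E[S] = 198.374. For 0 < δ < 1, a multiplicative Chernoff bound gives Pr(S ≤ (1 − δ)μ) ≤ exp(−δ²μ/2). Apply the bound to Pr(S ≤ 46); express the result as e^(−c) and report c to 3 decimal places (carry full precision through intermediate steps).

58.520

Write 46 = (1 − δ)μ, so δ = 1 − 46/198.374 = 0.7681148…
Then the exponent is δ²μ/2 = (μ − 46)²/(2μ) = 58.520360.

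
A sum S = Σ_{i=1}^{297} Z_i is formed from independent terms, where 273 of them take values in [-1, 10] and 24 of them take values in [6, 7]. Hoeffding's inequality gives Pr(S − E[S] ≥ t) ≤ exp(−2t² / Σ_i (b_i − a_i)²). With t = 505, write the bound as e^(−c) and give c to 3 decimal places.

Σ(b_i − a_i)² = 273·11² + 24·1² = 33057.
c = 2t² / 33057 = 2·505² / 33057 = 15.4294.

15.429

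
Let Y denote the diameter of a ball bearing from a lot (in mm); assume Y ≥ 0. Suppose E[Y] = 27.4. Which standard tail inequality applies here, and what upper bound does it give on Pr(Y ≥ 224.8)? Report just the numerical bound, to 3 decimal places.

Only the mean of a non-negative variable is known, so Markov's inequality is the applicable tail bound.
Markov's inequality: for a non-negative random variable, Pr(Y ≥ a) ≤ E[Y]/a.
Here E[Y] = 27.4 and a = 224.8, so the bound is 27.4/224.8 = 0.1219.

0.122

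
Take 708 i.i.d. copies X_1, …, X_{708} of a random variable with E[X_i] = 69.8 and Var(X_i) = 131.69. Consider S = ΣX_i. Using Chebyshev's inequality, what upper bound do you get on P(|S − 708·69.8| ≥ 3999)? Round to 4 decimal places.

0.0058

Var(S) = n·Var(X_i) = 708·131.69 = 93236.52.
Chebyshev: P(|S − 708·69.8| ≥ 3999) ≤ Var(S)/3999² = 93236.52/15992001 = 0.0058.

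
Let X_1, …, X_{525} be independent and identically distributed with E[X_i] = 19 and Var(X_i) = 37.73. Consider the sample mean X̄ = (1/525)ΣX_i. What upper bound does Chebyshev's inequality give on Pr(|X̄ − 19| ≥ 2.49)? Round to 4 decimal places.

0.0116

Var(X̄) = Var(X_i)/n = 37.73/525 = 0.071867.
Chebyshev: Pr(|X̄ − 19| ≥ 2.49) ≤ Var(X̄)/(2.49)² = 37.73/(525·2.49²) = 0.0116.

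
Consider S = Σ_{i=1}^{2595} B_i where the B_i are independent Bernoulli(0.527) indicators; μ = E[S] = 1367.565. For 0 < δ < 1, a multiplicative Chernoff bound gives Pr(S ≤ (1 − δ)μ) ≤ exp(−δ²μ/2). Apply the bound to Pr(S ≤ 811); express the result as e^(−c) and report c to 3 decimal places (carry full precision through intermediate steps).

Write 811 = (1 − δ)μ, so δ = 1 − 811/1367.565 = 0.4069752…
Then the exponent is δ²μ/2 = (μ − 811)²/(2μ) = 113.254068.

113.254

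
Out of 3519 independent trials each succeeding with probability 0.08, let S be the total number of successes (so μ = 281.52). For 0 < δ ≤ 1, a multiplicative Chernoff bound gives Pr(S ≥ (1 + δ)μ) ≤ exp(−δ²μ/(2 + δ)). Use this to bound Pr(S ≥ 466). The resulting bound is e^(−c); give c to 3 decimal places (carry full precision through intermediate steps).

45.528

Write 466 = (1 + δ)μ, so δ = 466/281.52 − 1 = 0.6552998…
Then the exponent is δ²μ/(2 + δ) = (466 − μ)² / (μ·(2 + δ)) = 45.527705.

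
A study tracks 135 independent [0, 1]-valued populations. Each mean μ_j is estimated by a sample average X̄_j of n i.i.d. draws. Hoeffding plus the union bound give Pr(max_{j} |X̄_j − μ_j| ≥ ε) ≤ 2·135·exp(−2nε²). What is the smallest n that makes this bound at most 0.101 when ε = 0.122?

Need 2·135·exp(−2nε²) ≤ 0.101, i.e. exp(−2nε²) ≤ 0.101/270.
So 2nε² ≥ ln(270/0.101) = 7.891057.
Hence n ≥ 7.891057/(2·0.122²) = 265.085.
The smallest integer n is 266.

266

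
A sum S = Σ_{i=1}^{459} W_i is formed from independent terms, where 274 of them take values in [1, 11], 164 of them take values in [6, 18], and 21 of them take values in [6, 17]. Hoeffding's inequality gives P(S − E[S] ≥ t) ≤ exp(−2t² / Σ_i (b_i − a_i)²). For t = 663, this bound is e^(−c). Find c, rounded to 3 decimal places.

16.415

Σ(b_i − a_i)² = 274·10² + 164·12² + 21·11² = 53557.
c = 2t² / 53557 = 2·663² / 53557 = 16.4150.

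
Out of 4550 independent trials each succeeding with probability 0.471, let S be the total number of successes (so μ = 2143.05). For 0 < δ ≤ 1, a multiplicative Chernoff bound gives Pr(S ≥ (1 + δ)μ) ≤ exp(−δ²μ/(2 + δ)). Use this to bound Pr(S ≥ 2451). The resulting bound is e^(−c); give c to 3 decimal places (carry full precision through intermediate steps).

Write 2451 = (1 + δ)μ, so δ = 2451/2143.05 − 1 = 0.1436971…
Then the exponent is δ²μ/(2 + δ) = (2451 − μ)² / (μ·(2 + δ)) = 20.642614.

20.643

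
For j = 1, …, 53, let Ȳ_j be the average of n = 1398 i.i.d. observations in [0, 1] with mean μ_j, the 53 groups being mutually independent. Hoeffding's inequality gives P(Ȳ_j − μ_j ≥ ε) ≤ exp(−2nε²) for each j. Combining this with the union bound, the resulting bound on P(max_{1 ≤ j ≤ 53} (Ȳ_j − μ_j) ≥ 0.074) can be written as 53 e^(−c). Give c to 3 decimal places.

15.311

Union bound over the 53 events: P(max_{1 ≤ j ≤ 53} (Ȳ_j − μ_j) ≥ 0.074) ≤ 53·exp(−2nε²) = 53 exp(−2·1398·0.074²).
So c = 2·1398·0.074² = 15.3109.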